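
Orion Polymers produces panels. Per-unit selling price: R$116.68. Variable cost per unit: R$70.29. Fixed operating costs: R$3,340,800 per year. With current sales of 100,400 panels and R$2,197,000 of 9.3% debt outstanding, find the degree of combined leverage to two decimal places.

Total contribution margin = 100,400 × R$46.39 = R$4,657,556.00.
EBIT = R$4,657,556.00 − R$3,340,800 = R$1,316,756.00. Interest = R$204,321.00.
DOL = R$4,657,556.00 ÷ R$1,316,756.00 = 3.5371; DFL = R$1,316,756.00 ÷ R$1,112,435.00 = 1.1837.
Combined leverage = 3.5371 × 1.1837 = 4.1869.

4.19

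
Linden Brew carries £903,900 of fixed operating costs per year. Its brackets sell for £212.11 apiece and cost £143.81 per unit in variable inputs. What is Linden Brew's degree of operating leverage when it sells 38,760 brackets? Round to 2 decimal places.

At 38,760 units, contribution = 38,760 × £68.30 = £2,647,308.00.
EBIT = £2,647,308.00 − £903,900 = £1,743,408.00.
So DOL = total CM / EBIT = £2,647,308.00 / £1,743,408.00 = 1.5185.

1.52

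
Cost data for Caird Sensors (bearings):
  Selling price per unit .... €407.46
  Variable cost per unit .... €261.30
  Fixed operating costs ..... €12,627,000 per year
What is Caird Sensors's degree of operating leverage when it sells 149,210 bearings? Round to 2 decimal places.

At 149,210 units, contribution = 149,210 × €146.16 = €21,808,533.60.
Subtracting fixed costs: EBIT = €21,808,533.60 − €12,627,000 = €9,181,533.60.
Degree of operating leverage = €21,808,533.60 / €9,181,533.60 = 2.3753.

2.38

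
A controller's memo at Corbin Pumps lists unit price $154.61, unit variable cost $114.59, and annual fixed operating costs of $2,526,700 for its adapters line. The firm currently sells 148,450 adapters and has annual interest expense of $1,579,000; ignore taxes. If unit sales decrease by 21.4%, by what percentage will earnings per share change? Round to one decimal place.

-69.3%

Total contribution margin = 148,450 × $40.02 = $5,940,969.00.
Subtracting fixed costs: EBIT = $5,940,969.00 − $2,526,700 = $3,414,269.00.
Interest = $1,579,000.00, so EBIT − I = $1,835,269.00.
DCL = total CM / (EBIT − I) = $5,940,969.00 / $1,835,269.00 = 3.2371.
%ΔEPS = DCL × %ΔSales = 3.2371 × -21.4% = -69.3%.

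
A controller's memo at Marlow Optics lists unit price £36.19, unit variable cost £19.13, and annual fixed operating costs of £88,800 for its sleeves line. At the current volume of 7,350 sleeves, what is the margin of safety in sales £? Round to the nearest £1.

Contribution margin per unit = £36.19 − £19.13 = £17.06. Break-even units = £88,800 ÷ £17.06 = 5,205.16; break-even revenue = 5,205.16 × £36.19 = £188,374.68.
Actual sales revenue = 7,350 × £36.19 = £265,996.50.
Margin of safety = £265,996.50 − £188,374.68 = £77,622.

£77,622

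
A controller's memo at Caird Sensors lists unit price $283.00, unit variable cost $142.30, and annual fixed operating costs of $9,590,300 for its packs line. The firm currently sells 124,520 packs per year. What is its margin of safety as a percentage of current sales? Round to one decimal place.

45.3%

Unit CM = price − variable cost = $283.00 − $142.30 = $140.70. Break-even units = $9,590,300 ÷ $140.70 = 68,161.34; break-even revenue = 68,161.34 × $283.00 = $19,289,658.14.
Actual sales revenue = 124,520 × $283.00 = $35,239,160.00.
Margin of safety = ($35,239,160.00 − $19,289,658.14) ÷ $35,239,160.00 = 45.3%.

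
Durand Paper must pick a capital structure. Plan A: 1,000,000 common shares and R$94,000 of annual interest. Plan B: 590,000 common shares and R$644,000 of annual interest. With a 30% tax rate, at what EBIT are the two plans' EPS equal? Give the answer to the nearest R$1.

R$1,435,463

Set EPS_A = EPS_B: (EBIT − R$94,000)(1 − 0.30) ÷ 1,000,000 = (EBIT − R$644,000)(1 − 0.30) ÷ 590,000.
The (1 − t) factor cancels: (EBIT − 94,000) × 590,000 = (EBIT − 644,000) × 1,000,000.
Solving, EBIT = (644,000·1,000,000 − 94,000·590,000) / (1,000,000 − 590,000) = 588,540,000,000 / 410,000 = 1,435,463.41.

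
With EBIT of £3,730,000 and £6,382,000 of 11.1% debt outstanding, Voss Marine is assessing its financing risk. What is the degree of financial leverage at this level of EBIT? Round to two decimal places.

1.23

Annual interest charges come to £708,402.00.
Degree of financial leverage = EBIT / (EBIT − interest) = £3,730,000 / £3,021,598.00 = 1.2344.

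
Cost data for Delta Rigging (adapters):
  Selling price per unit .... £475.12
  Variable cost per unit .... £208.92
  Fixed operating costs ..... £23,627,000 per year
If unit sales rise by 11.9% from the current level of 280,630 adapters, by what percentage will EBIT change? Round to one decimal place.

Contribution at this volume is 280,630 × £266.20 = £74,703,706.00.
Subtracting fixed costs: EBIT = £74,703,706.00 − £23,627,000 = £51,076,706.00.
So DOL = total CM / EBIT = £74,703,706.00 / £51,076,706.00 = 1.4626.
Operating income changes by 1.4626 × +11.9% = +17.4%.

+17.4%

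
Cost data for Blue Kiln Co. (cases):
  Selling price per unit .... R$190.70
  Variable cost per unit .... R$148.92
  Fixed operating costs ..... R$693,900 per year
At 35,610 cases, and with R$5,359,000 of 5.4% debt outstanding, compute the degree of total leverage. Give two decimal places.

Contribution at this volume is 35,610 × R$41.78 = R$1,487,785.80.
Operating income = contribution − fixed costs = R$1,487,785.80 − R$693,900 = R$793,885.80. Interest = R$289,386.00.
DOL = R$1,487,785.80 ÷ R$793,885.80 = 1.8741; DFL = R$793,885.80 ÷ R$504,499.80 = 1.5736.
DCL = DOL × DFL = 1.8741 × 1.5736 = 2.9491.

2.95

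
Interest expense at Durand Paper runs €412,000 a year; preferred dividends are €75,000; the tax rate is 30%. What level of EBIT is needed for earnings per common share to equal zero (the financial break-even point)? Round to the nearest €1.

Preferred dividends are paid after tax, so their pre-tax equivalent is €75,000 ÷ (1 − 0.30) = €107,142.86.
Financial break-even EBIT = interest + D_p ÷ (1 − t) = €412,000 + €107,142.86 = €519,142.86.

€519,143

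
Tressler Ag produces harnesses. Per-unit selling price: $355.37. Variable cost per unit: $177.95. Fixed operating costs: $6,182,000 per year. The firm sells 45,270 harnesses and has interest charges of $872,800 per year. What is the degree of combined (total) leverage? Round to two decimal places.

8.22

At 45,270 units, contribution = 45,270 × $177.42 = $8,031,803.40.
Subtracting fixed costs: EBIT = $8,031,803.40 − $6,182,000 = $1,849,803.40. Interest = $872,800.00, so EBIT − I = $977,003.40.
Degree of total leverage = total CM / (EBIT − interest) = $8,031,803.40 / $977,003.40 = 8.2209.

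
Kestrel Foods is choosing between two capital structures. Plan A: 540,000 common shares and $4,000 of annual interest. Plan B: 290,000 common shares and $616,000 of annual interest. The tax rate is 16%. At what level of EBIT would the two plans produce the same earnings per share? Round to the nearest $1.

$1,325,920

Set EPS_A = EPS_B: (EBIT − $4,000)(1 − 0.16) ÷ 540,000 = (EBIT − $616,000)(1 − 0.16) ÷ 290,000.
The (1 − t) factor cancels: (EBIT − 4,000) × 290,000 = (EBIT − 616,000) × 540,000.
EBIT × (540,000 − 290,000) = 616,000 × 540,000 − 4,000 × 290,000 = 331,480,000,000, so EBIT = 331,480,000,000 ÷ 250,000 = 1,325,920.00.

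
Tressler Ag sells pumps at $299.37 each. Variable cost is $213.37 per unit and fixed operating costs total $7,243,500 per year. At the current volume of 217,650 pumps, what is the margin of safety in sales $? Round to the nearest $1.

Unit CM = price − variable cost = $299.37 − $213.37 = $86.00. Break-even units = $7,243,500 ÷ $86.00 = 84,226.74; break-even revenue = 84,226.74 × $299.37 = $25,214,960.41.
Current sales = 217,650 × $299.37 = $65,157,880.50.
Margin of safety = $65,157,880.50 − $25,214,960.41 = $39,942,920.

$39,942,920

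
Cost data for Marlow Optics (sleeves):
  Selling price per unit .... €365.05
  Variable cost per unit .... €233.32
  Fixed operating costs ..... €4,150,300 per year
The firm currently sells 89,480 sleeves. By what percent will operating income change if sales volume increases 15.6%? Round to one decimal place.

Total contribution margin = 89,480 × €131.73 = €11,787,200.40.
Subtracting fixed costs: EBIT = €11,787,200.40 − €4,150,300 = €7,636,900.40.
Degree of operating leverage = €11,787,200.40 / €7,636,900.40 = 1.5435.
Operating income changes by 1.5435 × +15.6% = +24.1%.

+24.1%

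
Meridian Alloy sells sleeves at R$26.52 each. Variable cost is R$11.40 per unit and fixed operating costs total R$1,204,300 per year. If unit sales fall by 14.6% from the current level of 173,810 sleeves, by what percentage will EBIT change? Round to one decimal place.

At 173,810 units, contribution = 173,810 × R$15.12 = R$2,628,007.20.
Subtracting fixed costs: EBIT = R$2,628,007.20 − R$1,204,300 = R$1,423,707.20.
DOL = contribution ÷ EBIT = R$2,628,007.20 ÷ R$1,423,707.20 = 1.8459.
So EBIT moves 1.8459 × (-14.6%) = -26.9%.

-26.9%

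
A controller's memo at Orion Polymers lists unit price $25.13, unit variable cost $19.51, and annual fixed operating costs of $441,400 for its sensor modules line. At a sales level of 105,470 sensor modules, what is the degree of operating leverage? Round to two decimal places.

At 105,470 units, contribution = 105,470 × $5.62 = $592,741.40.
Operating income = contribution − fixed costs = $592,741.40 − $441,400 = $151,341.40.
So DOL = total CM / EBIT = $592,741.40 / $151,341.40 = 3.9166.

3.92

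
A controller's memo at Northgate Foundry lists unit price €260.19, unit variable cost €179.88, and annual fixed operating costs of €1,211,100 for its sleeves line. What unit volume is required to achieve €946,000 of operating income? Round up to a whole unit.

26,860 sleeves

Unit CM = price − variable cost = €260.19 − €179.88 = €80.31.
Required volume = (fixed costs + target profit) ÷ CM = (€1,211,100 + €946,000) ÷ €80.31 = 26,859.67, so 26,860 sleeves.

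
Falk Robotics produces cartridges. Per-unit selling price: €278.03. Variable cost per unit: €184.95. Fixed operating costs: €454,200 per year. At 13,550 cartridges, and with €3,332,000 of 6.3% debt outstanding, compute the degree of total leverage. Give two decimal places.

At 13,550 units, contribution = 13,550 × €93.08 = €1,261,234.00.
EBIT = €1,261,234.00 − €454,200 = €807,034.00. Interest = €209,916.00.
DOL = €1,261,234.00 ÷ €807,034.00 = 1.5628; DFL = €807,034.00 ÷ €597,118.00 = 1.3515.
Combined leverage = 1.5628 × 1.3515 = 2.1121.

2.11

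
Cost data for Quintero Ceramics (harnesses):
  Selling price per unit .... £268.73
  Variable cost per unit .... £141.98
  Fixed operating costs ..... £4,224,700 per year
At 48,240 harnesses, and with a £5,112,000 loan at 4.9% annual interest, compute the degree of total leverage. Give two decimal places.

3.73

Total contribution margin = 48,240 × £126.75 = £6,114,420.00.
EBIT = £6,114,420.00 − £4,224,700 = £1,889,720.00. Interest = £250,488.00.
DOL = £6,114,420.00 ÷ £1,889,720.00 = 3.2356; DFL = £1,889,720.00 ÷ £1,639,232.00 = 1.1528.
Combined leverage = 3.2356 × 1.1528 = 3.7300.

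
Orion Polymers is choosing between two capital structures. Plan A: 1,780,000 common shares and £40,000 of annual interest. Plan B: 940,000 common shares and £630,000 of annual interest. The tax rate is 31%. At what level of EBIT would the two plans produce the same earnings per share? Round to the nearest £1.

At indifference, (EBIT − 40,000)(1 − t)/1,780,000 = (EBIT − 630,000)(1 − t)/940,000.
The (1 − t) factor cancels: (EBIT − 40,000) × 940,000 = (EBIT − 630,000) × 1,780,000.
Solving, EBIT = (630,000·1,780,000 − 40,000·940,000) / (1,780,000 − 940,000) = 1,083,800,000,000 / 840,000 = 1,290,238.10.

£1,290,238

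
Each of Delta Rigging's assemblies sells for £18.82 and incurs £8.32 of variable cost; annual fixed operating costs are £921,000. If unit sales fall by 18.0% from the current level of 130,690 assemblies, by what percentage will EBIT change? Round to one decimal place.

Total contribution margin = 130,690 × £10.50 = £1,372,245.00.
Subtracting fixed costs: EBIT = £1,372,245.00 − £921,000 = £451,245.00.
DOL = contribution ÷ EBIT = £1,372,245.00 ÷ £451,245.00 = 3.0410.
%ΔEBIT = DOL × %ΔSales = 3.0410 × -18.0% = -54.7%.

-54.7%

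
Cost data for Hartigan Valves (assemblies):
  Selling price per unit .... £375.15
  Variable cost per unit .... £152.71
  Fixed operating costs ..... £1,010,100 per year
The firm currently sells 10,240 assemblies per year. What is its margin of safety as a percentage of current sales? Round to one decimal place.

55.7%

Unit CM = price − variable cost = £375.15 − £152.71 = £222.44. Break-even units = £1,010,100 ÷ £222.44 = 4,541.00; break-even revenue = 4,541.00 × £375.15 = £1,703,556.08.
Current sales = 10,240 × £375.15 = £3,841,536.00.
Margin of safety = (£3,841,536.00 − £1,703,556.08) ÷ £3,841,536.00 = 55.7%.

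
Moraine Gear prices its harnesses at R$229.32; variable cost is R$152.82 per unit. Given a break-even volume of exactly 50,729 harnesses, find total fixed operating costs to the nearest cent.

Contribution margin per unit = R$229.32 − R$152.82 = R$76.50.
Fixed costs = break-even units × CM = 50,729 × R$76.50 = R$3,880,768.50.

R$3,880,768.50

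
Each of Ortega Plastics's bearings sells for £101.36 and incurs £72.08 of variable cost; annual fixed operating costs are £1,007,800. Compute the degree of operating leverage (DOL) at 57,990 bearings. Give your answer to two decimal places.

2.46

At 57,990 units, contribution = 57,990 × £29.28 = £1,697,947.20.
EBIT = £1,697,947.20 − £1,007,800 = £690,147.20.
DOL = contribution ÷ EBIT = £1,697,947.20 ÷ £690,147.20 = 2.4603.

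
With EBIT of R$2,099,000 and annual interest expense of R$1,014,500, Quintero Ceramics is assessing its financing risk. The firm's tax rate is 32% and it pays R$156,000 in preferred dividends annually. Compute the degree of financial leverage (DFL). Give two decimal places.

2.45

Annual interest charges come to R$1,014,500.00.
Preferred dividends grossed up pre-tax: R$156,000 / (1 − 0.32) = R$229,411.76.
DFL = EBIT ÷ [EBIT − I − D_p/(1−t)] = R$2,099,000 ÷ [R$2,099,000 − R$1,014,500.00 − R$229,411.76] = R$2,099,000 ÷ R$855,088.24 = 2.4547.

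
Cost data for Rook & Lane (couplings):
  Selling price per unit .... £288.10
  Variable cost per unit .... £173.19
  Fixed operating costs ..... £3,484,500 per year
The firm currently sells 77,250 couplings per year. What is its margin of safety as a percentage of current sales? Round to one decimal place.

Contribution margin per unit = £288.10 − £173.19 = £114.91. Break-even units = £3,484,500 ÷ £114.91 = 30,323.73; break-even revenue = 30,323.73 × £288.10 = £8,736,267.08.
Current sales = 77,250 × £288.10 = £22,255,725.00.
Margin of safety = (£22,255,725.00 − £8,736,267.08) ÷ £22,255,725.00 = 60.7%.

60.7%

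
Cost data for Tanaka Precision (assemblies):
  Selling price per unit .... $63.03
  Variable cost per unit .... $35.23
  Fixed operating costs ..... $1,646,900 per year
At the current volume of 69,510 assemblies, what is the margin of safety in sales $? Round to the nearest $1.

$647,255

Unit CM = price − variable cost = $63.03 − $35.23 = $27.80. Break-even units = $1,646,900 ÷ $27.80 = 59,241.01; break-even revenue = 59,241.01 × $63.03 = $3,733,960.68.
Actual sales revenue = 69,510 × $63.03 = $4,381,215.30.
Margin of safety = $4,381,215.30 − $3,733,960.68 = $647,255.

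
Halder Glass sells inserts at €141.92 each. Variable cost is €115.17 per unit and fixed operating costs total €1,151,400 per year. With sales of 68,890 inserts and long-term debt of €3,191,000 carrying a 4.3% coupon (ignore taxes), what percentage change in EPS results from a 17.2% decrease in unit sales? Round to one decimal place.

Total contribution margin = 68,890 × €26.75 = €1,842,807.50.
Subtracting fixed costs: EBIT = €1,842,807.50 − €1,151,400 = €691,407.50.
Interest = €137,213.00, so EBIT − I = €554,194.50.
Degree of combined leverage = contribution ÷ (EBIT − I) = €1,842,807.50 ÷ €554,194.50 = 3.3252.
%ΔEPS = DCL × %ΔSales = 3.3252 × -17.2% = -57.2%.

-57.2%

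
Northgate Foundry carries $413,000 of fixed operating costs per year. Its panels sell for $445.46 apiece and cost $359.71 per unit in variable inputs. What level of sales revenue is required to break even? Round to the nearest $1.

$2,145,481

Contribution margin per unit = $445.46 − $359.71 = $85.75, a CM ratio of $85.75 ÷ $445.46 = 0.1925.
Break-even revenue = fixed costs × price ÷ CM = $413,000 × $445.46 ÷ $85.75 = $2,145,481.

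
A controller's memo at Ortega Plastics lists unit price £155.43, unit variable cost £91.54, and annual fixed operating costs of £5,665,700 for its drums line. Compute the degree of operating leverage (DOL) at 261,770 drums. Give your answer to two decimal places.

Contribution at this volume is 261,770 × £63.89 = £16,724,485.30.
EBIT = £16,724,485.30 − £5,665,700 = £11,058,785.30.
So DOL = total CM / EBIT = £16,724,485.30 / £11,058,785.30 = 1.5123.

1.51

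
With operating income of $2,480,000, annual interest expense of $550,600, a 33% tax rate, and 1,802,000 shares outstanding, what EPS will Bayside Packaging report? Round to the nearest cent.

Interest = $550,600.00, so EBT = $2,480,000 − $550,600.00 = $1,929,400.00.
After tax at 33%: net income = $1,929,400.00 × 0.67 = $1,292,698.00.
EPS = $1,292,698.00 ÷ 1,802,000 = $0.72.

$0.72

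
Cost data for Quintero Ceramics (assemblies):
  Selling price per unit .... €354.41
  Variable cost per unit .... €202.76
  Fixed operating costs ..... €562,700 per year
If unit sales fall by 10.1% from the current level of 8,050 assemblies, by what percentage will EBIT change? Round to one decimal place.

-18.7%

Total contribution margin = 8,050 × €151.65 = €1,220,782.50.
Subtracting fixed costs: EBIT = €1,220,782.50 − €562,700 = €658,082.50.
Degree of operating leverage = €1,220,782.50 / €658,082.50 = 1.8551.
%ΔEBIT = DOL × %ΔSales = 1.8551 × -10.1% = -18.7%.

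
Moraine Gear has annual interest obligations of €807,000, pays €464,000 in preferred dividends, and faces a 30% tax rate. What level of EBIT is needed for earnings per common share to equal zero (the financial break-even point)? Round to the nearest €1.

€1,469,857

Grossing the preferred dividend up to pre-tax terms: €464,000 / (1 − 0.30) = €662,857.14.
Financial break-even EBIT = interest + D_p ÷ (1 − t) = €807,000 + €662,857.14 = €1,469,857.14.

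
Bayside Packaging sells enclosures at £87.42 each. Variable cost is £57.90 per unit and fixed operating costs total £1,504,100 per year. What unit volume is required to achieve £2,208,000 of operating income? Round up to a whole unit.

125,749 enclosures

Each unit contributes £87.42 − £57.90 = £29.52.
Need Q such that Q × £29.52 − £1,504,100 = £2,208,000, i.e. Q = £3,712,100 / £29.52 = 125,748.64 → 125,749.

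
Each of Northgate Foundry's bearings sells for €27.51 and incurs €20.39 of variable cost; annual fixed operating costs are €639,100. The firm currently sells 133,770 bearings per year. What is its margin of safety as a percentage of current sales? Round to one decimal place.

Unit CM = price − variable cost = €27.51 − €20.39 = €7.12. Break-even units = €639,100 ÷ €7.12 = 89,761.24; break-even revenue = 89,761.24 × €27.51 = €2,469,331.60.
Actual sales revenue = 133,770 × €27.51 = €3,680,012.70.
Margin of safety = (€3,680,012.70 − €2,469,331.60) ÷ €3,680,012.70 = 32.9%.

32.9%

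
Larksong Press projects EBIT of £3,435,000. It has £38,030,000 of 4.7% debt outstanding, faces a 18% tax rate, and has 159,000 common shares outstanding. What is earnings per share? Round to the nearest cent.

£8.50

Interest = £1,787,410.00, so EBT = £3,435,000 − £1,787,410.00 = £1,647,590.00.
Net income = £1,647,590.00 × (1 − 0.18) = £1,351,023.80.
EPS = £1,351,023.80 ÷ 159,000 = £8.50.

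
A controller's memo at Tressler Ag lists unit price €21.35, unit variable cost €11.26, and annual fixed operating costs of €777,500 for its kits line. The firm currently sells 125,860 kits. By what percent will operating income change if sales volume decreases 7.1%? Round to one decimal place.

At 125,860 units, contribution = 125,860 × €10.09 = €1,269,927.40.
Operating income = contribution − fixed costs = €1,269,927.40 − €777,500 = €492,427.40.
Degree of operating leverage = €1,269,927.40 / €492,427.40 = 2.5789.
So EBIT moves 2.5789 × (-7.1%) = -18.3%.

-18.3%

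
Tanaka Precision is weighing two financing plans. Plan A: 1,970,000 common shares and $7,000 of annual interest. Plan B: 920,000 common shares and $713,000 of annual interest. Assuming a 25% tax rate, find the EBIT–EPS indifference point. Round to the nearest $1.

$1,331,590

Set EPS_A = EPS_B: (EBIT − $7,000)(1 − 0.25) ÷ 1,970,000 = (EBIT − $713,000)(1 − 0.25) ÷ 920,000.
Cancelling (1 − t) and cross-multiplying: 920,000·(EBIT − 7,000) = 1,970,000·(EBIT − 713,000).
Solving, EBIT = (713,000·1,970,000 − 7,000·920,000) / (1,970,000 − 920,000) = 1,398,170,000,000 / 1,050,000 = 1,331,590.48.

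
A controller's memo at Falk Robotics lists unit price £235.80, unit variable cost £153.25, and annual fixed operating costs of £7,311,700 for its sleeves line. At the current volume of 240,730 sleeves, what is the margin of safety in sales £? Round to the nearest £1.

£35,878,624

Contribution margin per unit = £235.80 − £153.25 = £82.55. Break-even units = £7,311,700 ÷ £82.55 = 88,572.99; break-even revenue = 88,572.99 × £235.80 = £20,885,510.12.
Current sales = 240,730 × £235.80 = £56,764,134.00.
Margin of safety = £56,764,134.00 − £20,885,510.12 = £35,878,624.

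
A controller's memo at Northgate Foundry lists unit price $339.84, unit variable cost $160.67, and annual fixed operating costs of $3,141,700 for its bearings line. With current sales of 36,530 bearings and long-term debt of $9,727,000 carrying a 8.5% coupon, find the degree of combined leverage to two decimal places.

Contribution at this volume is 36,530 × $179.17 = $6,545,080.10.
Subtracting fixed costs: EBIT = $6,545,080.10 − $3,141,700 = $3,403,380.10. Interest = $826,795.00.
DOL = $6,545,080.10 ÷ $3,403,380.10 = 1.9231; DFL = $3,403,380.10 ÷ $2,576,585.10 = 1.3209.
DCL = DOL × DFL = 1.9231 × 1.3209 = 2.5402.

2.54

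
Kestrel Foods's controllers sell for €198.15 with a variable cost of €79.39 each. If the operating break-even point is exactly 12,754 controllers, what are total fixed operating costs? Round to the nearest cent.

€1,514,665.04

Contribution margin per unit = €198.15 − €79.39 = €118.76.
Since BE = FC / CM, FC = 12,754 × €118.76 = €1,514,665.04.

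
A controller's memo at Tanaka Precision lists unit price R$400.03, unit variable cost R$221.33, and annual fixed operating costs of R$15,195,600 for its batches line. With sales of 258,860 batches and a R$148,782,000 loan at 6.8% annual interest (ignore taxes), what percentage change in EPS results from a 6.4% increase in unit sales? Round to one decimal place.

+14.1%

At 258,860 units, contribution = 258,860 × R$178.70 = R$46,258,282.00.
Operating income = contribution − fixed costs = R$46,258,282.00 − R$15,195,600 = R$31,062,682.00.
Interest = R$10,117,176.00, so EBIT − I = R$20,945,506.00.
Degree of combined leverage = contribution ÷ (EBIT − I) = R$46,258,282.00 ÷ R$20,945,506.00 = 2.2085.
%ΔEPS = DCL × %ΔSales = 2.2085 × +6.4% = +14.1%.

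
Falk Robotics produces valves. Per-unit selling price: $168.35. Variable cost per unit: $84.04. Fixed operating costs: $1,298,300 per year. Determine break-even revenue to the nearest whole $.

$2,592,442

CM per unit = $168.35 − $84.04 = $84.31; CM ratio = $84.31 / $168.35 = 0.5008.
Break-even revenue = fixed costs × price ÷ CM = $1,298,300 × $168.35 ÷ $84.31 = $2,592,442.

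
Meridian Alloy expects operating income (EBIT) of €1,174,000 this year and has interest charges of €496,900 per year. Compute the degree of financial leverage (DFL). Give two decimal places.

1.73

Annual interest charges come to €496,900.00.
DFL = EBIT ÷ (EBIT − I) = €1,174,000 ÷ (€1,174,000 − €496,900.00) = €1,174,000 ÷ €677,100.00 = 1.7339.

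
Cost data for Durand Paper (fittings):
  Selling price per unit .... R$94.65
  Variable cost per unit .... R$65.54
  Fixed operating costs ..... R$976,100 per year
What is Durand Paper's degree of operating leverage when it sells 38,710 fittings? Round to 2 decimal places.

7.48

Contribution at this volume is 38,710 × R$29.11 = R$1,126,848.10.
Operating income = contribution − fixed costs = R$1,126,848.10 − R$976,100 = R$150,748.10.
So DOL = total CM / EBIT = R$1,126,848.10 / R$150,748.10 = 7.4750.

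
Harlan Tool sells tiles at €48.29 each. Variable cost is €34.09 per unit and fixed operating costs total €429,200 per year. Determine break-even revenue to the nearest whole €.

€1,459,582

CM per unit = €48.29 − €34.09 = €14.20; CM ratio = €14.20 / €48.29 = 0.2941.
Break-even revenue = fixed costs × price ÷ CM = €429,200 × €48.29 ÷ €14.20 = €1,459,582.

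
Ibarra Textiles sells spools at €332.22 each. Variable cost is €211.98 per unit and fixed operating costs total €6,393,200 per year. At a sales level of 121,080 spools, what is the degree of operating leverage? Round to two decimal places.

1.78

Total contribution margin = 121,080 × €120.24 = €14,558,659.20.
Subtracting fixed costs: EBIT = €14,558,659.20 − €6,393,200 = €8,165,459.20.
So DOL = total CM / EBIT = €14,558,659.20 / €8,165,459.20 = 1.7830.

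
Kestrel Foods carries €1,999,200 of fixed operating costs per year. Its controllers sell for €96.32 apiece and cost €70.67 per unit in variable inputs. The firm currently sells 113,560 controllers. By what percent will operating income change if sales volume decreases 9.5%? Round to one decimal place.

At 113,560 units, contribution = 113,560 × €25.65 = €2,912,814.00.
Operating income = contribution − fixed costs = €2,912,814.00 − €1,999,200 = €913,614.00.
Degree of operating leverage = €2,912,814.00 / €913,614.00 = 3.1882.
Operating income changes by 3.1882 × -9.5% = -30.3%.

-30.3%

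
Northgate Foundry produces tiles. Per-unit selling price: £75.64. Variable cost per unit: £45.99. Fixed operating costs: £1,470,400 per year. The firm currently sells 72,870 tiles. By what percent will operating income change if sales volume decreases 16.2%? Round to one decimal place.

-50.7%

At 72,870 units, contribution = 72,870 × £29.65 = £2,160,595.50.
Operating income = contribution − fixed costs = £2,160,595.50 − £1,470,400 = £690,195.50.
So DOL = total CM / EBIT = £2,160,595.50 / £690,195.50 = 3.1304.
%ΔEBIT = DOL × %ΔSales = 3.1304 × -16.2% = -50.7%.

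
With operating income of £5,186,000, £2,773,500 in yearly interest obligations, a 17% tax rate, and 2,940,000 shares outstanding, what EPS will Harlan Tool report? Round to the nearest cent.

Interest = £2,773,500.00, so EBT = £5,186,000 − £2,773,500.00 = £2,412,500.00.
Net income = £2,412,500.00 × (1 − 0.17) = £2,002,375.00.
Per share: £2,002,375.00 / 2,940,000 shares = £0.68.

£0.68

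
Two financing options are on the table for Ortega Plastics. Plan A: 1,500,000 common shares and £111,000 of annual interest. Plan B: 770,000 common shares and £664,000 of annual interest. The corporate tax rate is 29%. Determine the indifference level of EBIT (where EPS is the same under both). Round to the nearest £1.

£1,247,301

At indifference, (EBIT − 111,000)(1 − t)/1,500,000 = (EBIT − 664,000)(1 − t)/770,000.
The (1 − t) factor cancels: (EBIT − 111,000) × 770,000 = (EBIT − 664,000) × 1,500,000.
Solving, EBIT = (664,000·1,500,000 − 111,000·770,000) / (1,500,000 − 770,000) = 910,530,000,000 / 730,000 = 1,247,301.37.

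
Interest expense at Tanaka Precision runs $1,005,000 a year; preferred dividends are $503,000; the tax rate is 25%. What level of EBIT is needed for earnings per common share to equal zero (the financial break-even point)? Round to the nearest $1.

$1,675,667

Grossing the preferred dividend up to pre-tax terms: $503,000 / (1 − 0.25) = $670,666.67.
Financial break-even EBIT = interest + D_p ÷ (1 − t) = $1,005,000 + $670,666.67 = $1,675,666.67.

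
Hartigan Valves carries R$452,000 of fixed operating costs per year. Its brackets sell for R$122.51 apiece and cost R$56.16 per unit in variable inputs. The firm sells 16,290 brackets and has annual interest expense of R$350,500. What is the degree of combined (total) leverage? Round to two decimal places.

Contribution at this volume is 16,290 × R$66.35 = R$1,080,841.50.
Subtracting fixed costs: EBIT = R$1,080,841.50 − R$452,000 = R$628,841.50. Interest = R$350,500.00.
DOL = R$1,080,841.50 ÷ R$628,841.50 = 1.7188; DFL = R$628,841.50 ÷ R$278,341.50 = 2.2592.
DCL = DOL × DFL = 1.7188 × 2.2592 = 3.8831.

3.88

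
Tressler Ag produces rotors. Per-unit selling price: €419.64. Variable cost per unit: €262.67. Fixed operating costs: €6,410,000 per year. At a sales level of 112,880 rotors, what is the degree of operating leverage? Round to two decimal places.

Contribution at this volume is 112,880 × €156.97 = €17,718,773.60.
Subtracting fixed costs: EBIT = €17,718,773.60 − €6,410,000 = €11,308,773.60.
DOL = contribution ÷ EBIT = €17,718,773.60 ÷ €11,308,773.60 = 1.5668.

1.57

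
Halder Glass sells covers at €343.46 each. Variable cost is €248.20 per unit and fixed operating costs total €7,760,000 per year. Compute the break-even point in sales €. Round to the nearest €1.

€27,978,686

Contribution margin per unit = €343.46 − €248.20 = €95.26, a CM ratio of €95.26 ÷ €343.46 = 0.2774.
Break-even sales = FC ÷ CM ratio = €7,760,000 × €343.46 / €95.26 = €27,978,686.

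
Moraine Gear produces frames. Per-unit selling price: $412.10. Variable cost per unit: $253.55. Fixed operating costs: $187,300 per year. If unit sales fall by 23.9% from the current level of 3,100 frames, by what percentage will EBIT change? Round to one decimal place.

Contribution at this volume is 3,100 × $158.55 = $491,505.00.
EBIT = $491,505.00 − $187,300 = $304,205.00.
DOL = contribution ÷ EBIT = $491,505.00 ÷ $304,205.00 = 1.6157.
%ΔEBIT = DOL × %ΔSales = 1.6157 × -23.9% = -38.6%.

-38.6%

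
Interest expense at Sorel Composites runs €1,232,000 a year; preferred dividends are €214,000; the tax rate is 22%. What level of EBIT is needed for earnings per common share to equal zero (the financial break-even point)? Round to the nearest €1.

€1,506,359

Preferred dividends are paid after tax, so their pre-tax equivalent is €214,000 ÷ (1 − 0.22) = €274,358.97.
EPS = 0 when EBIT covers interest plus the pre-tax preferred burden: €1,232,000 + €274,358.97 = €1,506,358.97.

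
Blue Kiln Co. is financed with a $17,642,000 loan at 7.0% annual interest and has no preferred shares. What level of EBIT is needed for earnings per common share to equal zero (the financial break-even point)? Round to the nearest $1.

$1,234,940

Annual interest = 7.0% × $17,642,000 = $1,234,940.00.
Without preferred stock the financial break-even is simply EBIT = interest = $1,234,940.00.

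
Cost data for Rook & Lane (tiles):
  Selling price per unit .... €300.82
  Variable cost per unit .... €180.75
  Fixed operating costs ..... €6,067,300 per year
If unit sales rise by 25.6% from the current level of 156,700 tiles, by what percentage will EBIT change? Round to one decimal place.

+37.8%

At 156,700 units, contribution = 156,700 × €120.07 = €18,814,969.00.
EBIT = €18,814,969.00 − €6,067,300 = €12,747,669.00.
So DOL = total CM / EBIT = €18,814,969.00 / €12,747,669.00 = 1.4760.
Operating income changes by 1.4760 × +25.6% = +37.8%.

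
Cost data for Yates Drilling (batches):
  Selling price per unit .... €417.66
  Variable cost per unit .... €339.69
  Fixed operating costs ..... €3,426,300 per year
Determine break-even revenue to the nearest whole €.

€18,353,578

CM per unit = €417.66 − €339.69 = €77.97; CM ratio = €77.97 / €417.66 = 0.1867.
Break-even sales = FC ÷ CM ratio = €3,426,300 × €417.66 / €77.97 = €18,353,578.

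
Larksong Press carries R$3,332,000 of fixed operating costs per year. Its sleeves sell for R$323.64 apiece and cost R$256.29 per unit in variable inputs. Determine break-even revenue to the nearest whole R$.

Contribution margin per unit = R$323.64 − R$256.29 = R$67.35, a CM ratio of R$67.35 ÷ R$323.64 = 0.2081.
Break-even sales = FC ÷ CM ratio = R$3,332,000 × R$323.64 / R$67.35 = R$16,011,410.

R$16,011,410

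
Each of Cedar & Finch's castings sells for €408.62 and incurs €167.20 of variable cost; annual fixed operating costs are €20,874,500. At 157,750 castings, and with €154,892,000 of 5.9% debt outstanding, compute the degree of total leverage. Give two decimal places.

4.72

At 157,750 units, contribution = 157,750 × €241.42 = €38,084,005.00.
Operating income = contribution − fixed costs = €38,084,005.00 − €20,874,500 = €17,209,505.00. Interest = €9,138,628.00.
DOL = €38,084,005.00 ÷ €17,209,505.00 = 2.2130; DFL = €17,209,505.00 ÷ €8,070,877.00 = 2.1323.
Combined leverage = 2.2130 × 2.1323 = 4.7188.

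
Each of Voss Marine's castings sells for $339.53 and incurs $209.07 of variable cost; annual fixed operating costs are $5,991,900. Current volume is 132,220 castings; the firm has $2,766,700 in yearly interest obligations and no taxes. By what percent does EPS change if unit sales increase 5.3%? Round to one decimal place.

At 132,220 units, contribution = 132,220 × $130.46 = $17,249,421.20.
EBIT = $17,249,421.20 − $5,991,900 = $11,257,521.20.
Interest = $2,766,700.00, so EBIT − I = $8,490,821.20.
DCL = total CM / (EBIT − I) = $17,249,421.20 / $8,490,821.20 = 2.0315.
EPS therefore changes by 2.0315 × (+5.3%) = +10.8%.

+10.8%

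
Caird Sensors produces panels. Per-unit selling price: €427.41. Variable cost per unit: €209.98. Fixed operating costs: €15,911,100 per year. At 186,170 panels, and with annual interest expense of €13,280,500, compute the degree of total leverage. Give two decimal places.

3.59

Contribution at this volume is 186,170 × €217.43 = €40,478,943.10.
Operating income = contribution − fixed costs = €40,478,943.10 − €15,911,100 = €24,567,843.10. Interest = €13,280,500.00.
DOL = €40,478,943.10 ÷ €24,567,843.10 = 1.6476; DFL = €24,567,843.10 ÷ €11,287,343.10 = 2.1766.
Combined leverage = 1.6476 × 2.1766 = 3.5862.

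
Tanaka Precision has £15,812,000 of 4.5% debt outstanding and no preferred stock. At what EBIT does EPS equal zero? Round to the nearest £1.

£711,540

Annual interest = 4.5% × £15,812,000 = £711,540.00.
Without preferred stock the financial break-even is simply EBIT = interest = £711,540.00.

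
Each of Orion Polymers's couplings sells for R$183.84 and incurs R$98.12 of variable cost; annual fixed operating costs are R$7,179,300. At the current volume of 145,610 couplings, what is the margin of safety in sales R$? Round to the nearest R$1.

Contribution margin per unit = R$183.84 − R$98.12 = R$85.72. Break-even units = R$7,179,300 ÷ R$85.72 = 83,752.92; break-even revenue = 83,752.92 × R$183.84 = R$15,397,136.16.
Actual sales revenue = 145,610 × R$183.84 = R$26,768,942.40.
Margin of safety = R$26,768,942.40 − R$15,397,136.16 = R$11,371,806.

R$11,371,806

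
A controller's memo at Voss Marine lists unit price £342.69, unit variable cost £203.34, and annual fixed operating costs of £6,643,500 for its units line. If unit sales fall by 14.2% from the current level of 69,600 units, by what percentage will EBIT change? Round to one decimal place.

-45.1%

At 69,600 units, contribution = 69,600 × £139.35 = £9,698,760.00.
EBIT = £9,698,760.00 − £6,643,500 = £3,055,260.00.
So DOL = total CM / EBIT = £9,698,760.00 / £3,055,260.00 = 3.1744.
%ΔEBIT = DOL × %ΔSales = 3.1744 × -14.2% = -45.1%.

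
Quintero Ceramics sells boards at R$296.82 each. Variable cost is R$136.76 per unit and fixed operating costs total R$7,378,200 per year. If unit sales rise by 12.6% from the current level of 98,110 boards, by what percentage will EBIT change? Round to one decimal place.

+23.8%

At 98,110 units, contribution = 98,110 × R$160.06 = R$15,703,486.60.
Operating income = contribution − fixed costs = R$15,703,486.60 − R$7,378,200 = R$8,325,286.60.
DOL = contribution ÷ EBIT = R$15,703,486.60 ÷ R$8,325,286.60 = 1.8862.
So EBIT moves 1.8862 × (+12.6%) = +23.8%.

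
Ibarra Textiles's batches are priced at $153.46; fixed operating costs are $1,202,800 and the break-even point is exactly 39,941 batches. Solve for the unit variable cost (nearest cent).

$123.35

At break-even, FC = Q × (P − VC), so P − VC = $1,202,800 ÷ 39,941 = $30.1144.
Hence VC = price − CM = $153.46 − $30.1144 = $123.35.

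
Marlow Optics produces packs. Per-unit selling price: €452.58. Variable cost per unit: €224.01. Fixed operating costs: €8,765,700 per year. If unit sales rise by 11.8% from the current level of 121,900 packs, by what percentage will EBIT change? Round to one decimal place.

Contribution at this volume is 121,900 × €228.57 = €27,862,683.00.
Operating income = contribution − fixed costs = €27,862,683.00 − €8,765,700 = €19,096,983.00.
So DOL = total CM / EBIT = €27,862,683.00 / €19,096,983.00 = 1.4590.
So EBIT moves 1.4590 × (+11.8%) = +17.2%.

+17.2%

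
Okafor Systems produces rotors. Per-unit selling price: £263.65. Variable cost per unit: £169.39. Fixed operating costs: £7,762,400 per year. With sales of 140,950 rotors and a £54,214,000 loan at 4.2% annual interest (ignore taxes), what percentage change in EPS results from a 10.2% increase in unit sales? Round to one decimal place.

+41.7%

Contribution at this volume is 140,950 × £94.26 = £13,285,947.00.
EBIT = £13,285,947.00 − £7,762,400 = £5,523,547.00.
After interest of £2,276,988.00, pre-tax earnings = £3,246,559.00.
DCL = total CM / (EBIT − I) = £13,285,947.00 / £3,246,559.00 = 4.0923.
EPS therefore changes by 4.0923 × (+10.2%) = +41.7%.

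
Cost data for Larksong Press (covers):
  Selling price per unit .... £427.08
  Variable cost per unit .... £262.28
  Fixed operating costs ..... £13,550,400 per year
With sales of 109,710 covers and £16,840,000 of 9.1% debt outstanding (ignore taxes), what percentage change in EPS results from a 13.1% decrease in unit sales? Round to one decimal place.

-79.0%

At 109,710 units, contribution = 109,710 × £164.80 = £18,080,208.00.
Operating income = contribution − fixed costs = £18,080,208.00 − £13,550,400 = £4,529,808.00.
Interest = £1,532,440.00, so EBIT − I = £2,997,368.00.
DCL = total CM / (EBIT − I) = £18,080,208.00 / £2,997,368.00 = 6.0320.
%ΔEPS = DCL × %ΔSales = 6.0320 × -13.1% = -79.0%.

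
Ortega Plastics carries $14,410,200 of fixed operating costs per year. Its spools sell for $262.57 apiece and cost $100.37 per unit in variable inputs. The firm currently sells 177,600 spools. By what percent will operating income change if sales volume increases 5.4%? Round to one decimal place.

At 177,600 units, contribution = 177,600 × $162.20 = $28,806,720.00.
Subtracting fixed costs: EBIT = $28,806,720.00 − $14,410,200 = $14,396,520.00.
So DOL = total CM / EBIT = $28,806,720.00 / $14,396,520.00 = 2.0010.
%ΔEBIT = DOL × %ΔSales = 2.0010 × +5.4% = +10.8%.

+10.8%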